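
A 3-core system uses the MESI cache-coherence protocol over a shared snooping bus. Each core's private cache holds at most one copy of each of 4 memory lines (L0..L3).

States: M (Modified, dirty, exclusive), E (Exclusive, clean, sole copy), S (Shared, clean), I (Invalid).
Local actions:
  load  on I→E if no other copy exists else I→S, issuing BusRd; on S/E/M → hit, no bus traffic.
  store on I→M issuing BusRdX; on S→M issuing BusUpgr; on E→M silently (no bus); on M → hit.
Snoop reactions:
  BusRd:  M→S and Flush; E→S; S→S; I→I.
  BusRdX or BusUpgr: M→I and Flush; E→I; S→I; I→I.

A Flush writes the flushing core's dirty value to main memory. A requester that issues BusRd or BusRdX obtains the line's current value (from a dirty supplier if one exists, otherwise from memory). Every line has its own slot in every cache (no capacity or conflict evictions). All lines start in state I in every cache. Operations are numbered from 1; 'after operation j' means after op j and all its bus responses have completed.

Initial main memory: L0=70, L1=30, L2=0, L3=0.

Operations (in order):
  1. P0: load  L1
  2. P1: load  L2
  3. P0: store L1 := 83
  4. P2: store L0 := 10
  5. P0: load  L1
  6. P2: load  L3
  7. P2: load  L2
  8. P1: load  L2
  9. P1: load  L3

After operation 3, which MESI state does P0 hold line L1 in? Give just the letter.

  op1 P0: load  L1 → E/I/I on L1; bus BusRd; mem=30
  op2 P1: load  L2 → I/E/I on L2; bus BusRd; mem=0
  op3 P0: store L1 := 83 → M/I/I on L1; bus (none); mem=30
  op4 P2: store L0 := 10 → I/I/M on L0; bus BusRdX; mem=70
  op5 P0: load  L1 → M/I/I on L1; bus (none); mem=30
  op6 P2: load  L3 → I/I/E on L3; bus BusRd; mem=0
  op7 P2: load  L2 → I/S/S on L2; bus BusRd; mem=0
  op8 P1: load  L2 → I/S/S on L2; bus (none); mem=0
  op9 P1: load  L3 → I/S/S on L3; bus BusRd; mem=0

state = M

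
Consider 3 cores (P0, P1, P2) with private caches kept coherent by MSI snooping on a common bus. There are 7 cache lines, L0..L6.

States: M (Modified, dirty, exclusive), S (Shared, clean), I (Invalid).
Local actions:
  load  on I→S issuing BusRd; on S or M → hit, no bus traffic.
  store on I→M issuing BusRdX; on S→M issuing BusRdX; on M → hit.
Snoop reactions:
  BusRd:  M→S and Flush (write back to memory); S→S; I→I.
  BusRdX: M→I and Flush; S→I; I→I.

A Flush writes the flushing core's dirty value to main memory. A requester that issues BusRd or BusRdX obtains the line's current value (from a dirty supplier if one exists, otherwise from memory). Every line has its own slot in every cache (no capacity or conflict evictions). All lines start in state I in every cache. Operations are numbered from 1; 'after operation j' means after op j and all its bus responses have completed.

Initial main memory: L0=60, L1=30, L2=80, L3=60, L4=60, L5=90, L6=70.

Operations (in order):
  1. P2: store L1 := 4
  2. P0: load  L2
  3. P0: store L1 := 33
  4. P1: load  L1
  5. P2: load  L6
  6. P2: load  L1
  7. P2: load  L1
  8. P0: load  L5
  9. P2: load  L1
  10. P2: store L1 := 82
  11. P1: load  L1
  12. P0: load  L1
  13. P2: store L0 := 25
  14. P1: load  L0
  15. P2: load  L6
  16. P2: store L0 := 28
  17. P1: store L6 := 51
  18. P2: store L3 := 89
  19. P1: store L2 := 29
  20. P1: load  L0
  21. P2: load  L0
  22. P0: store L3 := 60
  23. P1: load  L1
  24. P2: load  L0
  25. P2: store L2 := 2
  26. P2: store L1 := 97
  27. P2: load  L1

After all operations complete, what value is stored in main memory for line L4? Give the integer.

memory[L4] = 60

step 1: P2: store L1 := 4  ⟶  IIM  (L1)  txn=BusRdX  M[L1]=30
step 2: P0: load  L2  ⟶  SII  (L2)  txn=BusRd  M[L2]=80
step 3: P0: store L1 := 33  ⟶  MII  (L1)  txn=BusRdX+Flush  M[L1]=4
step 4: P1: load  L1  ⟶  SSI  (L1)  txn=BusRd+Flush  M[L1]=33
step 5: P2: load  L6  ⟶  IIS  (L6)  txn=BusRd  M[L6]=70
step 6: P2: load  L1  ⟶  SSS  (L1)  txn=BusRd  M[L1]=33
step 7: P2: load  L1  ⟶  SSS  (L1)  txn=∅  M[L1]=33
step 8: P0: load  L5  ⟶  SII  (L5)  txn=BusRd  M[L5]=90
step 9: P2: load  L1  ⟶  SSS  (L1)  txn=∅  M[L1]=33
step 10: P2: store L1 := 82  ⟶  IIM  (L1)  txn=BusRdX  M[L1]=33
step 11: P1: load  L1  ⟶  ISS  (L1)  txn=BusRd+Flush  M[L1]=82
step 12: P0: load  L1  ⟶  SSS  (L1)  txn=BusRd  M[L1]=82
step 13: P2: store L0 := 25  ⟶  IIM  (L0)  txn=BusRdX  M[L0]=60
step 14: P1: load  L0  ⟶  ISS  (L0)  txn=BusRd+Flush  M[L0]=25
step 15: P2: load  L6  ⟶  IIS  (L6)  txn=∅  M[L6]=70
step 16: P2: store L0 := 28  ⟶  IIM  (L0)  txn=BusRdX  M[L0]=25
step 17: P1: store L6 := 51  ⟶  IMI  (L6)  txn=BusRdX  M[L6]=70
step 18: P2: store L3 := 89  ⟶  IIM  (L3)  txn=BusRdX  M[L3]=60
step 19: P1: store L2 := 29  ⟶  IMI  (L2)  txn=BusRdX  M[L2]=80
step 20: P1: load  L0  ⟶  ISS  (L0)  txn=BusRd+Flush  M[L0]=28
step 21: P2: load  L0  ⟶  ISS  (L0)  txn=∅  M[L0]=28
step 22: P0: store L3 := 60  ⟶  MII  (L3)  txn=BusRdX+Flush  M[L3]=89
step 23: P1: load  L1  ⟶  SSS  (L1)  txn=∅  M[L1]=82
step 24: P2: load  L0  ⟶  ISS  (L0)  txn=∅  M[L0]=28
step 25: P2: store L2 := 2  ⟶  IIM  (L2)  txn=BusRdX+Flush  M[L2]=29
step 26: P2: store L1 := 97  ⟶  IIM  (L1)  txn=BusRdX  M[L1]=82
step 27: P2: load  L1  ⟶  IIM  (L1)  txn=∅  M[L1]=82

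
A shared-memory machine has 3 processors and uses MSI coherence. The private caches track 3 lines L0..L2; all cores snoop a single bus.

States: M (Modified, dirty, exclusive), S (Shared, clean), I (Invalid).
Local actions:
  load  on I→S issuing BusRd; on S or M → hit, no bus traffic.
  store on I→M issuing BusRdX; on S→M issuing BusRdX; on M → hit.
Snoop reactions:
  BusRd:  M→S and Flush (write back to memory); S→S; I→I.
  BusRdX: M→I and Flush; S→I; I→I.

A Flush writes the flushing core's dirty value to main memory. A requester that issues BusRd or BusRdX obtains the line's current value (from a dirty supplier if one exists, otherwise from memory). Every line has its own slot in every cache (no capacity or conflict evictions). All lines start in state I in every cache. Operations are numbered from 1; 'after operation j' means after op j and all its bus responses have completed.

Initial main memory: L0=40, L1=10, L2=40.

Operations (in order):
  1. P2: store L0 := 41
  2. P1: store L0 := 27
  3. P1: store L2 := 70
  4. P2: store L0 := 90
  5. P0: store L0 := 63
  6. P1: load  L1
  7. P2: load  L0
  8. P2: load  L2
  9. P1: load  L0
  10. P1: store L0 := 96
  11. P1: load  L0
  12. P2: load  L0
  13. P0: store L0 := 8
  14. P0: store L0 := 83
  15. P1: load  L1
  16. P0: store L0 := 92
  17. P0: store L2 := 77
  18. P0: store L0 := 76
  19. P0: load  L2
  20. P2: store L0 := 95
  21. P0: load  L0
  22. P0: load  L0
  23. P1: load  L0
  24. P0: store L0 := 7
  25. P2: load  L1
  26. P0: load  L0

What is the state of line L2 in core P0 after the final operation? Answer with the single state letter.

state = M

[1] P2: store L0 := 41 | P0:I, P1:I, P2:M(41) | bus: BusRdX
[2] P1: store L0 := 27 | P0:I, P1:M(27), P2:I | bus: BusRdX,Flush
[3] P1: store L2 := 70 | P0:I, P1:M(70), P2:I | bus: BusRdX
[4] P2: store L0 := 90 | P0:I, P1:I, P2:M(90) | bus: BusRdX,Flush
[5] P0: store L0 := 63 | P0:M(63), P1:I, P2:I | bus: BusRdX,Flush
[6] P1: load  L1 | P0:I, P1:S(10), P2:I | bus: BusRd
[7] P2: load  L0 | P0:S(63), P1:I, P2:S(63) | bus: BusRd,Flush
[8] P2: load  L2 | P0:I, P1:S(70), P2:S(70) | bus: BusRd,Flush
[9] P1: load  L0 | P0:S(63), P1:S(63), P2:S(63) | bus: BusRd
[10] P1: store L0 := 96 | P0:I, P1:M(96), P2:I | bus: BusRdX
[11] P1: load  L0 | P0:I, P1:M(96), P2:I | bus: none
[12] P2: load  L0 | P0:I, P1:S(96), P2:S(96) | bus: BusRd,Flush
[13] P0: store L0 := 8 | P0:M(8), P1:I, P2:I | bus: BusRdX
[14] P0: store L0 := 83 | P0:M(83), P1:I, P2:I | bus: none
[15] P1: load  L1 | P0:I, P1:S(10), P2:I | bus: none
[16] P0: store L0 := 92 | P0:M(92), P1:I, P2:I | bus: none
[17] P0: store L2 := 77 | P0:M(77), P1:I, P2:I | bus: BusRdX
[18] P0: store L0 := 76 | P0:M(76), P1:I, P2:I | bus: none
[19] P0: load  L2 | P0:M(77), P1:I, P2:I | bus: none
[20] P2: store L0 := 95 | P0:I, P1:I, P2:M(95) | bus: BusRdX,Flush
[21] P0: load  L0 | P0:S(95), P1:I, P2:S(95) | bus: BusRd,Flush
[22] P0: load  L0 | P0:S(95), P1:I, P2:S(95) | bus: none
[23] P1: load  L0 | P0:S(95), P1:S(95), P2:S(95) | bus: BusRd
[24] P0: store L0 := 7 | P0:M(7), P1:I, P2:I | bus: BusRdX
[25] P2: load  L1 | P0:I, P1:S(10), P2:S(10) | bus: BusRd
[26] P0: load  L0 | P0:M(7), P1:I, P2:I | bus: none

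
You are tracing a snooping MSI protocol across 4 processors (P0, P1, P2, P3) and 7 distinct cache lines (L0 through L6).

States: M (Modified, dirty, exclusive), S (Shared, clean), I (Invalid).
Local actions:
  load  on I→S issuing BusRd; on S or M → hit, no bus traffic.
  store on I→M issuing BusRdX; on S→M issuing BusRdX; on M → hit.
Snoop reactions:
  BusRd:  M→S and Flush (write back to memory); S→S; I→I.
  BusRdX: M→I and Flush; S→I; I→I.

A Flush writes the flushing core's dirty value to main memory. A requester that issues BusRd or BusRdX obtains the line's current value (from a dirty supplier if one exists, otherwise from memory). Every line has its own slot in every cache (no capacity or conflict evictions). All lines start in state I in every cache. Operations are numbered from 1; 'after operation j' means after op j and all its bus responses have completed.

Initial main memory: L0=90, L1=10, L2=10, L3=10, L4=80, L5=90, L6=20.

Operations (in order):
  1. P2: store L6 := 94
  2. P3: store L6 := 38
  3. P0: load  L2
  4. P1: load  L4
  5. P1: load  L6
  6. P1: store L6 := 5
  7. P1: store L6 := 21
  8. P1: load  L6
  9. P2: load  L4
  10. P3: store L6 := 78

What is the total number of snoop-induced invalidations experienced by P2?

invalidations = 1

step 1: P2: store L6 := 94  ⟶  IIMI  (L6)  txn=BusRdX  M[L6]=20
step 2: P3: store L6 := 38  ⟶  IIIM  (L6)  txn=BusRdX+Flush  M[L6]=94
step 3: P0: load  L2  ⟶  SIII  (L2)  txn=BusRd  M[L2]=10
step 4: P1: load  L4  ⟶  ISII  (L4)  txn=BusRd  M[L4]=80
step 5: P1: load  L6  ⟶  ISIS  (L6)  txn=BusRd+Flush  M[L6]=38
step 6: P1: store L6 := 5  ⟶  IMII  (L6)  txn=BusRdX  M[L6]=38
step 7: P1: store L6 := 21  ⟶  IMII  (L6)  txn=∅  M[L6]=38
step 8: P1: load  L6  ⟶  IMII  (L6)  txn=∅  M[L6]=38
step 9: P2: load  L4  ⟶  ISSI  (L4)  txn=BusRd  M[L4]=80
step 10: P3: store L6 := 78  ⟶  IIIM  (L6)  txn=BusRdX+Flush  M[L6]=21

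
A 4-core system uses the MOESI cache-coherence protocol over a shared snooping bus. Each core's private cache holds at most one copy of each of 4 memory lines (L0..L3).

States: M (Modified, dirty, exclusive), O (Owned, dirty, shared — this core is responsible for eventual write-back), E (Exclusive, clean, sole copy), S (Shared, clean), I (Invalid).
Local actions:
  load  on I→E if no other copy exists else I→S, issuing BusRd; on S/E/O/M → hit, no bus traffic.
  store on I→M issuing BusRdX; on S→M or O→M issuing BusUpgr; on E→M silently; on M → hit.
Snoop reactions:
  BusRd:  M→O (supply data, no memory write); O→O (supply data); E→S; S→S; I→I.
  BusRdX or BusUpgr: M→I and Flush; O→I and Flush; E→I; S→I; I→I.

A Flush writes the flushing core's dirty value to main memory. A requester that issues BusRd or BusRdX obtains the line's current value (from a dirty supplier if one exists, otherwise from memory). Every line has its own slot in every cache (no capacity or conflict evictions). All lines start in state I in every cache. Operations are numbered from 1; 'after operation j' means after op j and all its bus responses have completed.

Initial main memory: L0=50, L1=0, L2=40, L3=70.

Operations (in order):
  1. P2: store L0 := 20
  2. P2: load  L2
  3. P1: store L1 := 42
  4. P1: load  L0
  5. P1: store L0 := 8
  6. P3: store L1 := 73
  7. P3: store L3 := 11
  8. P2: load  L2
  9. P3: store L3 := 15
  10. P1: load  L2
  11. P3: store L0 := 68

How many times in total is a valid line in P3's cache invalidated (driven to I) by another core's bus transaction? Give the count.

step 1: P2: store L0 := 20  ⟶  IIMI  (L0)  txn=BusRdX  M[L0]=50
step 2: P2: load  L2  ⟶  IIEI  (L2)  txn=BusRd  M[L2]=40
step 3: P1: store L1 := 42  ⟶  IMII  (L1)  txn=BusRdX  M[L1]=0
step 4: P1: load  L0  ⟶  ISOI  (L0)  txn=BusRd  M[L0]=50
step 5: P1: store L0 := 8  ⟶  IMII  (L0)  txn=BusUpgr+Flush  M[L0]=20
step 6: P3: store L1 := 73  ⟶  IIIM  (L1)  txn=BusRdX+Flush  M[L1]=42
step 7: P3: store L3 := 11  ⟶  IIIM  (L3)  txn=BusRdX  M[L3]=70
step 8: P2: load  L2  ⟶  IIEI  (L2)  txn=∅  M[L2]=40
step 9: P3: store L3 := 15  ⟶  IIIM  (L3)  txn=∅  M[L3]=70
step 10: P1: load  L2  ⟶  ISSI  (L2)  txn=BusRd  M[L2]=40
step 11: P3: store L0 := 68  ⟶  IIIM  (L0)  txn=BusRdX+Flush  M[L0]=8

invalidations = 0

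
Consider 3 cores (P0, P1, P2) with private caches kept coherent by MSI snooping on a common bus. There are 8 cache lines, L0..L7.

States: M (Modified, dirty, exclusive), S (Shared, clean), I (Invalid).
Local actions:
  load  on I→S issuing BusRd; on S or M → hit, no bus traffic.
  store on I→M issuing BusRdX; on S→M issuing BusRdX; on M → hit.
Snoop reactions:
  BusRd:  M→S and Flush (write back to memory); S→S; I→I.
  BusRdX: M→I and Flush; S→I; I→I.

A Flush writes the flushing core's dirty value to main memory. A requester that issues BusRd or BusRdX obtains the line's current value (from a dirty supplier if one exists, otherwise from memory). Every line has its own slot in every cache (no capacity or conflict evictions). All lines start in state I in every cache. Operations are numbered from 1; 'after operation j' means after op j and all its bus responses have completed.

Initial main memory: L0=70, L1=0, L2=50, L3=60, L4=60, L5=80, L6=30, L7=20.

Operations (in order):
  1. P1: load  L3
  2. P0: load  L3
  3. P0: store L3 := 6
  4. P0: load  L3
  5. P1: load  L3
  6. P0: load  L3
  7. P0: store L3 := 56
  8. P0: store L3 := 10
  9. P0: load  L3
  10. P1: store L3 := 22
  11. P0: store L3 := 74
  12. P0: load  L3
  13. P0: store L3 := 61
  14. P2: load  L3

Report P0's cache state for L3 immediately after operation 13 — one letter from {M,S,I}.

state = M

  op1 P1: load  L3 → I/S/I on L3; bus BusRd; mem=60
  op2 P0: load  L3 → S/S/I on L3; bus BusRd; mem=60
  op3 P0: store L3 := 6 → M/I/I on L3; bus BusRdX; mem=60
  op4 P0: load  L3 → M/I/I on L3; bus (none); mem=60
  op5 P1: load  L3 → S/S/I on L3; bus BusRd Flush; mem=6
  op6 P0: load  L3 → S/S/I on L3; bus (none); mem=6
  op7 P0: store L3 := 56 → M/I/I on L3; bus BusRdX; mem=6
  op8 P0: store L3 := 10 → M/I/I on L3; bus (none); mem=6
  op9 P0: load  L3 → M/I/I on L3; bus (none); mem=6
  op10 P1: store L3 := 22 → I/M/I on L3; bus BusRdX Flush; mem=10
  op11 P0: store L3 := 74 → M/I/I on L3; bus BusRdX Flush; mem=22
  op12 P0: load  L3 → M/I/I on L3; bus (none); mem=22
  op13 P0: store L3 := 61 → M/I/I on L3; bus (none); mem=22
  op14 P2: load  L3 → S/I/S on L3; bus BusRd Flush; mem=61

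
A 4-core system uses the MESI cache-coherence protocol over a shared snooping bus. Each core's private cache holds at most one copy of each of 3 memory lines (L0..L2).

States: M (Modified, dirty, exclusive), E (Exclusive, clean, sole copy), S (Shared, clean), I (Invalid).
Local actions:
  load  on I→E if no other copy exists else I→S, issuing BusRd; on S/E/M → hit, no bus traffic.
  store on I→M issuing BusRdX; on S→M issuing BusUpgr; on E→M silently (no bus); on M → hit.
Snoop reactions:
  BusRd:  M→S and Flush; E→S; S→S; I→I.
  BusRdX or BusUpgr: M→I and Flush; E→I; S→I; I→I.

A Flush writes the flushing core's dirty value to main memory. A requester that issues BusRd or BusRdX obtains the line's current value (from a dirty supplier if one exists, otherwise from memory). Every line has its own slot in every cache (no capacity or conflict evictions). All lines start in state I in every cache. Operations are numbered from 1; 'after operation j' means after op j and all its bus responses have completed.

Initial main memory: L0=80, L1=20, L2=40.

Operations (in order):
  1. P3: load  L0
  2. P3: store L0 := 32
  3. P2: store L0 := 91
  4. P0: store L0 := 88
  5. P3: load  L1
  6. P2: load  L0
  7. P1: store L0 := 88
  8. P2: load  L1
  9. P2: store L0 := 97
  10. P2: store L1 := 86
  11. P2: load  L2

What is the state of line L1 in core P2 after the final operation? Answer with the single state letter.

[1] P3: load  L0 | P0:I, P1:I, P2:I, P3:E(80) | bus: BusRd
[2] P3: store L0 := 32 | P0:I, P1:I, P2:I, P3:M(32) | bus: none
[3] P2: store L0 := 91 | P0:I, P1:I, P2:M(91), P3:I | bus: BusRdX,Flush
[4] P0: store L0 := 88 | P0:M(88), P1:I, P2:I, P3:I | bus: BusRdX,Flush
[5] P3: load  L1 | P0:I, P1:I, P2:I, P3:E(20) | bus: BusRd
[6] P2: load  L0 | P0:S(88), P1:I, P2:S(88), P3:I | bus: BusRd,Flush
[7] P1: store L0 := 88 | P0:I, P1:M(88), P2:I, P3:I | bus: BusRdX
[8] P2: load  L1 | P0:I, P1:I, P2:S(20), P3:S(20) | bus: BusRd
[9] P2: store L0 := 97 | P0:I, P1:I, P2:M(97), P3:I | bus: BusRdX,Flush
[10] P2: store L1 := 86 | P0:I, P1:I, P2:M(86), P3:I | bus: BusUpgr
[11] P2: load  L2 | P0:I, P1:I, P2:E(40), P3:I | bus: BusRd

state = M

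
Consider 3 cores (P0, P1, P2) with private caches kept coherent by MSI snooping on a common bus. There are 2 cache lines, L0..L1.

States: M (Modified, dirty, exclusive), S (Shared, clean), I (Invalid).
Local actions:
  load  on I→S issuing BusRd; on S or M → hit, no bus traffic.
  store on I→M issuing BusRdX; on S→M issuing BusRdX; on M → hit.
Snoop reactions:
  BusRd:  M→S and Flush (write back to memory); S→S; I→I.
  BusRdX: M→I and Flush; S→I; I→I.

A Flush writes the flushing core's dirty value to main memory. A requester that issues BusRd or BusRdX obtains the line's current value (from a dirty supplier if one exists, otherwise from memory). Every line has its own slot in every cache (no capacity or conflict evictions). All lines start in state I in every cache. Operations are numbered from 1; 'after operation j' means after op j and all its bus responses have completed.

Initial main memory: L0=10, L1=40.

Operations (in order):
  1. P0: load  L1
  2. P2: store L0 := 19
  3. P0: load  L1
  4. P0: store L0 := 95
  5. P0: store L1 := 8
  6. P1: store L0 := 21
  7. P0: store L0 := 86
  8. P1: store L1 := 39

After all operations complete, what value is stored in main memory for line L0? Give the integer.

[1] P0: load  L1 | P0:S(40), P1:I, P2:I | bus: BusRd
[2] P2: store L0 := 19 | P0:I, P1:I, P2:M(19) | bus: BusRdX
[3] P0: load  L1 | P0:S(40), P1:I, P2:I | bus: none
[4] P0: store L0 := 95 | P0:M(95), P1:I, P2:I | bus: BusRdX,Flush
[5] P0: store L1 := 8 | P0:M(8), P1:I, P2:I | bus: BusRdX
[6] P1: store L0 := 21 | P0:I, P1:M(21), P2:I | bus: BusRdX,Flush
[7] P0: store L0 := 86 | P0:M(86), P1:I, P2:I | bus: BusRdX,Flush
[8] P1: store L1 := 39 | P0:I, P1:M(39), P2:I | bus: BusRdX,Flush

memory[L0] = 21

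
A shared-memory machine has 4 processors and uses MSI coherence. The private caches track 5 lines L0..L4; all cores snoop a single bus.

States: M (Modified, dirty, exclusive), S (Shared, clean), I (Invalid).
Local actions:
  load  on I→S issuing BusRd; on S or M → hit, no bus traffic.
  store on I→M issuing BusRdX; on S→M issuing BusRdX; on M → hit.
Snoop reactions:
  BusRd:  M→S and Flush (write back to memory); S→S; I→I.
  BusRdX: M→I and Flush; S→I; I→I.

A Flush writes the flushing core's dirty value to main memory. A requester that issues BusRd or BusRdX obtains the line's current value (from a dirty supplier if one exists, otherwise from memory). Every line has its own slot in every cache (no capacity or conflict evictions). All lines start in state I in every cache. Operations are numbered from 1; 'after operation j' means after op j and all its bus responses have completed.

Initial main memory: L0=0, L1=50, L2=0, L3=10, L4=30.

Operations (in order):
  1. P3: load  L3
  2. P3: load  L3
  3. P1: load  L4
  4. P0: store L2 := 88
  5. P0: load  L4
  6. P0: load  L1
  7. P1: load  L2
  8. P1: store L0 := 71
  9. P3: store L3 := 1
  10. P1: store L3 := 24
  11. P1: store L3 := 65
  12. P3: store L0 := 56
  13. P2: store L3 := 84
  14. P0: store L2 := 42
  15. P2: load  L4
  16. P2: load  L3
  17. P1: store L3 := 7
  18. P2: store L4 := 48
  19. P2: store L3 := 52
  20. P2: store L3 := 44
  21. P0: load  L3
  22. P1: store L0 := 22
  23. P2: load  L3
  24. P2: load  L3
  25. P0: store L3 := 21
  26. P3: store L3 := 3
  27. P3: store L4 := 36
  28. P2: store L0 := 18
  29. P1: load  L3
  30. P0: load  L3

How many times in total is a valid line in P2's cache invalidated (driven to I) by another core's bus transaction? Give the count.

[1] P3: load  L3 | P0:I, P1:I, P2:I, P3:S(10) | bus: BusRd
[2] P3: load  L3 | P0:I, P1:I, P2:I, P3:S(10) | bus: none
[3] P1: load  L4 | P0:I, P1:S(30), P2:I, P3:I | bus: BusRd
[4] P0: store L2 := 88 | P0:M(88), P1:I, P2:I, P3:I | bus: BusRdX
[5] P0: load  L4 | P0:S(30), P1:S(30), P2:I, P3:I | bus: BusRd
[6] P0: load  L1 | P0:S(50), P1:I, P2:I, P3:I | bus: BusRd
[7] P1: load  L2 | P0:S(88), P1:S(88), P2:I, P3:I | bus: BusRd,Flush
[8] P1: store L0 := 71 | P0:I, P1:M(71), P2:I, P3:I | bus: BusRdX
[9] P3: store L3 := 1 | P0:I, P1:I, P2:I, P3:M(1) | bus: BusRdX
[10] P1: store L3 := 24 | P0:I, P1:M(24), P2:I, P3:I | bus: BusRdX,Flush
[11] P1: store L3 := 65 | P0:I, P1:M(65), P2:I, P3:I | bus: none
[12] P3: store L0 := 56 | P0:I, P1:I, P2:I, P3:M(56) | bus: BusRdX,Flush
[13] P2: store L3 := 84 | P0:I, P1:I, P2:M(84), P3:I | bus: BusRdX,Flush
[14] P0: store L2 := 42 | P0:M(42), P1:I, P2:I, P3:I | bus: BusRdX
[15] P2: load  L4 | P0:S(30), P1:S(30), P2:S(30), P3:I | bus: BusRd
[16] P2: load  L3 | P0:I, P1:I, P2:M(84), P3:I | bus: none
[17] P1: store L3 := 7 | P0:I, P1:M(7), P2:I, P3:I | bus: BusRdX,Flush
[18] P2: store L4 := 48 | P0:I, P1:I, P2:M(48), P3:I | bus: BusRdX
[19] P2: store L3 := 52 | P0:I, P1:I, P2:M(52), P3:I | bus: BusRdX,Flush
[20] P2: store L3 := 44 | P0:I, P1:I, P2:M(44), P3:I | bus: none
[21] P0: load  L3 | P0:S(44), P1:I, P2:S(44), P3:I | bus: BusRd,Flush
[22] P1: store L0 := 22 | P0:I, P1:M(22), P2:I, P3:I | bus: BusRdX,Flush
[23] P2: load  L3 | P0:S(44), P1:I, P2:S(44), P3:I | bus: none
[24] P2: load  L3 | P0:S(44), P1:I, P2:S(44), P3:I | bus: none
[25] P0: store L3 := 21 | P0:M(21), P1:I, P2:I, P3:I | bus: BusRdX
[26] P3: store L3 := 3 | P0:I, P1:I, P2:I, P3:M(3) | bus: BusRdX,Flush
[27] P3: store L4 := 36 | P0:I, P1:I, P2:I, P3:M(36) | bus: BusRdX,Flush
[28] P2: store L0 := 18 | P0:I, P1:I, P2:M(18), P3:I | bus: BusRdX,Flush
[29] P1: load  L3 | P0:I, P1:S(3), P2:I, P3:S(3) | bus: BusRd,Flush
[30] P0: load  L3 | P0:S(3), P1:S(3), P2:I, P3:S(3) | bus: BusRd

invalidations = 3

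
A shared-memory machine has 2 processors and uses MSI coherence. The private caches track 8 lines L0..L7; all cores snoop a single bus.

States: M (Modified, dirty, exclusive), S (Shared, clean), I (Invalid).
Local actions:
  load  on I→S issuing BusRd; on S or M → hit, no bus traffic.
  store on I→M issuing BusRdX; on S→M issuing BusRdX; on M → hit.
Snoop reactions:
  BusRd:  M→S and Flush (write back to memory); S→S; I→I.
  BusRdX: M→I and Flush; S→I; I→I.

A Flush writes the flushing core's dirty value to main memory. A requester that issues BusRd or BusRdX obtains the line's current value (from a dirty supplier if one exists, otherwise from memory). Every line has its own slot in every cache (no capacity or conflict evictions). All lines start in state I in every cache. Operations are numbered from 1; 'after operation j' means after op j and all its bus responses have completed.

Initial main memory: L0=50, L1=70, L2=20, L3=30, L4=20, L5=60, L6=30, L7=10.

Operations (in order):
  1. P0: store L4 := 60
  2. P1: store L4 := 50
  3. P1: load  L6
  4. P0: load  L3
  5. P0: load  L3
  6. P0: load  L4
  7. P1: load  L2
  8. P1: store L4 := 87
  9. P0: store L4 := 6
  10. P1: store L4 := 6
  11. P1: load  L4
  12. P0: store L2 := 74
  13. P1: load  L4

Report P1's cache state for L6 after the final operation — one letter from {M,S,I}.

1. P0: store L4 := 60  bus=[BusRdX]  L4: P0=M P1=I  mem[L4]=20
2. P1: store L4 := 50  bus=[BusRdX,Flush]  L4: P0=I P1=M  mem[L4]=60
3. P1: load  L6  bus=[BusRd]  L6: P0=I P1=S  mem[L6]=30
4. P0: load  L3  bus=[BusRd]  L3: P0=S P1=I  mem[L3]=30
5. P0: load  L3  bus=[-]  L3: P0=S P1=I  mem[L3]=30
6. P0: load  L4  bus=[BusRd,Flush]  L4: P0=S P1=S  mem[L4]=50
7. P1: load  L2  bus=[BusRd]  L2: P0=I P1=S  mem[L2]=20
8. P1: store L4 := 87  bus=[BusRdX]  L4: P0=I P1=M  mem[L4]=50
9. P0: store L4 := 6  bus=[BusRdX,Flush]  L4: P0=M P1=I  mem[L4]=87
10. P1: store L4 := 6  bus=[BusRdX,Flush]  L4: P0=I P1=M  mem[L4]=6
11. P1: load  L4  bus=[-]  L4: P0=I P1=M  mem[L4]=6
12. P0: store L2 := 74  bus=[BusRdX]  L2: P0=M P1=I  mem[L2]=20
13. P1: load  L4  bus=[-]  L4: P0=I P1=M  mem[L4]=6

state = S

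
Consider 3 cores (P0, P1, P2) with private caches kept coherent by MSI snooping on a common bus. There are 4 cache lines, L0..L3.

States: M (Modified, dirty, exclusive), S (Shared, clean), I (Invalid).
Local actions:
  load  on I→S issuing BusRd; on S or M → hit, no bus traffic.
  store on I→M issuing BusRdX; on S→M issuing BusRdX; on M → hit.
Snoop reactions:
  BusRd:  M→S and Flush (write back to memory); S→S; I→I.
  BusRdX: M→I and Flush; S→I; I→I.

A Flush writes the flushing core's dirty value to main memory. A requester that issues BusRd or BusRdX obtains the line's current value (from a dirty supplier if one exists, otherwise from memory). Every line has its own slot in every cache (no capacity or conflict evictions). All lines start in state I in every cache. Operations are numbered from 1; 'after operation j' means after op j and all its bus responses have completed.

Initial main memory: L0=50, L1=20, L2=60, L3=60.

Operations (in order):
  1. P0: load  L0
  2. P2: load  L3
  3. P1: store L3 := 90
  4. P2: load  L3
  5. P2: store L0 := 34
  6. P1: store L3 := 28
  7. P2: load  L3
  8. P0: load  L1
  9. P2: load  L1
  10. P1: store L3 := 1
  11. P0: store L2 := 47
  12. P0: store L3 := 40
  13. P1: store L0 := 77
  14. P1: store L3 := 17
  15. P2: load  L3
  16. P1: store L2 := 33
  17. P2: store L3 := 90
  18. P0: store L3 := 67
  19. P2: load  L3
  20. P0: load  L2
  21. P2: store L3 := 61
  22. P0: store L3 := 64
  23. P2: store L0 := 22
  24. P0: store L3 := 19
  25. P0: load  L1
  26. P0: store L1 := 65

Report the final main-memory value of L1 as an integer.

step 1: P0: load  L0  ⟶  SII  (L0)  txn=BusRd  M[L0]=50
step 2: P2: load  L3  ⟶  IIS  (L3)  txn=BusRd  M[L3]=60
step 3: P1: store L3 := 90  ⟶  IMI  (L3)  txn=BusRdX  M[L3]=60
step 4: P2: load  L3  ⟶  ISS  (L3)  txn=BusRd+Flush  M[L3]=90
step 5: P2: store L0 := 34  ⟶  IIM  (L0)  txn=BusRdX  M[L0]=50
step 6: P1: store L3 := 28  ⟶  IMI  (L3)  txn=BusRdX  M[L3]=90
step 7: P2: load  L3  ⟶  ISS  (L3)  txn=BusRd+Flush  M[L3]=28
step 8: P0: load  L1  ⟶  SII  (L1)  txn=BusRd  M[L1]=20
step 9: P2: load  L1  ⟶  SIS  (L1)  txn=BusRd  M[L1]=20
step 10: P1: store L3 := 1  ⟶  IMI  (L3)  txn=BusRdX  M[L3]=28
step 11: P0: store L2 := 47  ⟶  MII  (L2)  txn=BusRdX  M[L2]=60
step 12: P0: store L3 := 40  ⟶  MII  (L3)  txn=BusRdX+Flush  M[L3]=1
step 13: P1: store L0 := 77  ⟶  IMI  (L0)  txn=BusRdX+Flush  M[L0]=34
step 14: P1: store L3 := 17  ⟶  IMI  (L3)  txn=BusRdX+Flush  M[L3]=40
step 15: P2: load  L3  ⟶  ISS  (L3)  txn=BusRd+Flush  M[L3]=17
step 16: P1: store L2 := 33  ⟶  IMI  (L2)  txn=BusRdX+Flush  M[L2]=47
step 17: P2: store L3 := 90  ⟶  IIM  (L3)  txn=BusRdX  M[L3]=17
step 18: P0: store L3 := 67  ⟶  MII  (L3)  txn=BusRdX+Flush  M[L3]=90
step 19: P2: load  L3  ⟶  SIS  (L3)  txn=BusRd+Flush  M[L3]=67
step 20: P0: load  L2  ⟶  SSI  (L2)  txn=BusRd+Flush  M[L2]=33
step 21: P2: store L3 := 61  ⟶  IIM  (L3)  txn=BusRdX  M[L3]=67
step 22: P0: store L3 := 64  ⟶  MII  (L3)  txn=BusRdX+Flush  M[L3]=61
step 23: P2: store L0 := 22  ⟶  IIM  (L0)  txn=BusRdX+Flush  M[L0]=77
step 24: P0: store L3 := 19  ⟶  MII  (L3)  txn=∅  M[L3]=61
step 25: P0: load  L1  ⟶  SIS  (L1)  txn=∅  M[L1]=20
step 26: P0: store L1 := 65  ⟶  MII  (L1)  txn=BusRdX  M[L1]=20

memory[L1] = 20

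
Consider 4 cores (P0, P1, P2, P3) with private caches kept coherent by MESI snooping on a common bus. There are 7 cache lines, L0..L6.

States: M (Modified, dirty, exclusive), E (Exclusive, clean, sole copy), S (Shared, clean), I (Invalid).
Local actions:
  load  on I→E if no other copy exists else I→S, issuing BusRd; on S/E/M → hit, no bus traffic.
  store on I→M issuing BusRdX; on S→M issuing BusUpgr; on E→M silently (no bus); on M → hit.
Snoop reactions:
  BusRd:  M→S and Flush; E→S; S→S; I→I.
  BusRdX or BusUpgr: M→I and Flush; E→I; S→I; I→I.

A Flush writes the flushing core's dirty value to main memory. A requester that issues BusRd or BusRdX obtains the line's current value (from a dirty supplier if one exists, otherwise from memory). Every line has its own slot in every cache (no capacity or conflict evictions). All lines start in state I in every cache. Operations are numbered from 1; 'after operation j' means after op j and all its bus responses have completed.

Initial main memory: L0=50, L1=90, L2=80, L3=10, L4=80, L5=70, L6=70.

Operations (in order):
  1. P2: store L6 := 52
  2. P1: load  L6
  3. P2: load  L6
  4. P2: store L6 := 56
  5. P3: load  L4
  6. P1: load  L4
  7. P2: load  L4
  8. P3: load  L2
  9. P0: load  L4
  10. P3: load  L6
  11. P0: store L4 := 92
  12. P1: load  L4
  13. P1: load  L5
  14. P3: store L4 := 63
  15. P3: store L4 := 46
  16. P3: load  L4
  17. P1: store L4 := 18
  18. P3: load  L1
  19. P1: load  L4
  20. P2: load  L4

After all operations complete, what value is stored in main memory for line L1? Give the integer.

1. P2: store L6 := 52  bus=[BusRdX]  L6: P0=I P1=I P2=M P3=I  mem[L6]=70
2. P1: load  L6  bus=[BusRd,Flush]  L6: P0=I P1=S P2=S P3=I  mem[L6]=52
3. P2: load  L6  bus=[-]  L6: P0=I P1=S P2=S P3=I  mem[L6]=52
4. P2: store L6 := 56  bus=[BusUpgr]  L6: P0=I P1=I P2=M P3=I  mem[L6]=52
5. P3: load  L4  bus=[BusRd]  L4: P0=I P1=I P2=I P3=E  mem[L4]=80
6. P1: load  L4  bus=[BusRd]  L4: P0=I P1=S P2=I P3=S  mem[L4]=80
7. P2: load  L4  bus=[BusRd]  L4: P0=I P1=S P2=S P3=S  mem[L4]=80
8. P3: load  L2  bus=[BusRd]  L2: P0=I P1=I P2=I P3=E  mem[L2]=80
9. P0: load  L4  bus=[BusRd]  L4: P0=S P1=S P2=S P3=S  mem[L4]=80
10. P3: load  L6  bus=[BusRd,Flush]  L6: P0=I P1=I P2=S P3=S  mem[L6]=56
11. P0: store L4 := 92  bus=[BusUpgr]  L4: P0=M P1=I P2=I P3=I  mem[L4]=80
12. P1: load  L4  bus=[BusRd,Flush]  L4: P0=S P1=S P2=I P3=I  mem[L4]=92
13. P1: load  L5  bus=[BusRd]  L5: P0=I P1=E P2=I P3=I  mem[L5]=70
14. P3: store L4 := 63  bus=[BusRdX]  L4: P0=I P1=I P2=I P3=M  mem[L4]=92
15. P3: store L4 := 46  bus=[-]  L4: P0=I P1=I P2=I P3=M  mem[L4]=92
16. P3: load  L4  bus=[-]  L4: P0=I P1=I P2=I P3=M  mem[L4]=92
17. P1: store L4 := 18  bus=[BusRdX,Flush]  L4: P0=I P1=M P2=I P3=I  mem[L4]=46
18. P3: load  L1  bus=[BusRd]  L1: P0=I P1=I P2=I P3=E  mem[L1]=90
19. P1: load  L4  bus=[-]  L4: P0=I P1=M P2=I P3=I  mem[L4]=46
20. P2: load  L4  bus=[BusRd,Flush]  L4: P0=I P1=S P2=S P3=I  mem[L4]=18

memory[L1] = 90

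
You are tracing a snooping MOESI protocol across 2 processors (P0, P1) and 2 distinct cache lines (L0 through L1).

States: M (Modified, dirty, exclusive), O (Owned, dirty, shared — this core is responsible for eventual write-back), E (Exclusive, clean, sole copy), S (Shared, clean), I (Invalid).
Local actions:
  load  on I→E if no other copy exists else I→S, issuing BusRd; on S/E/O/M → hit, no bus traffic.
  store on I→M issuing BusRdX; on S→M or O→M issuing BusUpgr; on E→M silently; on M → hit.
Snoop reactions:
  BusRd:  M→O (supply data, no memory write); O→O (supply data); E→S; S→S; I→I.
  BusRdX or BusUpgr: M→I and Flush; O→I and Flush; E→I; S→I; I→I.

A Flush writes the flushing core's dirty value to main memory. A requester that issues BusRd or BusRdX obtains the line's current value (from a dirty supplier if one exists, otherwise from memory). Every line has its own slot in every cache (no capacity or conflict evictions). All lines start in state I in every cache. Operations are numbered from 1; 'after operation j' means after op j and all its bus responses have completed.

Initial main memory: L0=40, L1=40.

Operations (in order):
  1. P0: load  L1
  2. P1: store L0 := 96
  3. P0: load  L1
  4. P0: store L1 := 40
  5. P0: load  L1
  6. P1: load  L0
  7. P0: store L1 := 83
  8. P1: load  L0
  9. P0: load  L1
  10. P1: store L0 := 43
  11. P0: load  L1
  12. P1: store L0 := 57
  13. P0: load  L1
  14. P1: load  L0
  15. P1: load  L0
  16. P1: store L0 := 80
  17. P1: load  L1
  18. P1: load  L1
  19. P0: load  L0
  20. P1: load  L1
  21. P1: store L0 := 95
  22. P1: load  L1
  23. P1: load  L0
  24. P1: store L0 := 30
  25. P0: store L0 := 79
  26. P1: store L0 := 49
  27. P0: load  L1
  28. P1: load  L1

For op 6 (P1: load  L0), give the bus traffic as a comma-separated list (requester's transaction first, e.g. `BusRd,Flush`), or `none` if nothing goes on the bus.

bus = none

1. P0: load  L1  bus=[BusRd]  L1: P0=E P1=I  mem[L1]=40
2. P1: store L0 := 96  bus=[BusRdX]  L0: P0=I P1=M  mem[L0]=40
3. P0: load  L1  bus=[-]  L1: P0=E P1=I  mem[L1]=40
4. P0: store L1 := 40  bus=[-]  L1: P0=M P1=I  mem[L1]=40
5. P0: load  L1  bus=[-]  L1: P0=M P1=I  mem[L1]=40
6. P1: load  L0  bus=[-]  L0: P0=I P1=M  mem[L0]=40
7. P0: store L1 := 83  bus=[-]  L1: P0=M P1=I  mem[L1]=40
8. P1: load  L0  bus=[-]  L0: P0=I P1=M  mem[L0]=40
9. P0: load  L1  bus=[-]  L1: P0=M P1=I  mem[L1]=40
10. P1: store L0 := 43  bus=[-]  L0: P0=I P1=M  mem[L0]=40
11. P0: load  L1  bus=[-]  L1: P0=M P1=I  mem[L1]=40
12. P1: store L0 := 57  bus=[-]  L0: P0=I P1=M  mem[L0]=40
13. P0: load  L1  bus=[-]  L1: P0=M P1=I  mem[L1]=40
14. P1: load  L0  bus=[-]  L0: P0=I P1=M  mem[L0]=40
15. P1: load  L0  bus=[-]  L0: P0=I P1=M  mem[L0]=40
16. P1: store L0 := 80  bus=[-]  L0: P0=I P1=M  mem[L0]=40
17. P1: load  L1  bus=[BusRd]  L1: P0=O P1=S  mem[L1]=40
18. P1: load  L1  bus=[-]  L1: P0=O P1=S  mem[L1]=40
19. P0: load  L0  bus=[BusRd]  L0: P0=S P1=O  mem[L0]=40
20. P1: load  L1  bus=[-]  L1: P0=O P1=S  mem[L1]=40
21. P1: store L0 := 95  bus=[BusUpgr]  L0: P0=I P1=M  mem[L0]=40
22. P1: load  L1  bus=[-]  L1: P0=O P1=S  mem[L1]=40
23. P1: load  L0  bus=[-]  L0: P0=I P1=M  mem[L0]=40
24. P1: store L0 := 30  bus=[-]  L0: P0=I P1=M  mem[L0]=40
25. P0: store L0 := 79  bus=[BusRdX,Flush]  L0: P0=M P1=I  mem[L0]=30
26. P1: store L0 := 49  bus=[BusRdX,Flush]  L0: P0=I P1=M  mem[L0]=79
27. P0: load  L1  bus=[-]  L1: P0=O P1=S  mem[L1]=40
28. P1: load  L1  bus=[-]  L1: P0=O P1=S  mem[L1]=40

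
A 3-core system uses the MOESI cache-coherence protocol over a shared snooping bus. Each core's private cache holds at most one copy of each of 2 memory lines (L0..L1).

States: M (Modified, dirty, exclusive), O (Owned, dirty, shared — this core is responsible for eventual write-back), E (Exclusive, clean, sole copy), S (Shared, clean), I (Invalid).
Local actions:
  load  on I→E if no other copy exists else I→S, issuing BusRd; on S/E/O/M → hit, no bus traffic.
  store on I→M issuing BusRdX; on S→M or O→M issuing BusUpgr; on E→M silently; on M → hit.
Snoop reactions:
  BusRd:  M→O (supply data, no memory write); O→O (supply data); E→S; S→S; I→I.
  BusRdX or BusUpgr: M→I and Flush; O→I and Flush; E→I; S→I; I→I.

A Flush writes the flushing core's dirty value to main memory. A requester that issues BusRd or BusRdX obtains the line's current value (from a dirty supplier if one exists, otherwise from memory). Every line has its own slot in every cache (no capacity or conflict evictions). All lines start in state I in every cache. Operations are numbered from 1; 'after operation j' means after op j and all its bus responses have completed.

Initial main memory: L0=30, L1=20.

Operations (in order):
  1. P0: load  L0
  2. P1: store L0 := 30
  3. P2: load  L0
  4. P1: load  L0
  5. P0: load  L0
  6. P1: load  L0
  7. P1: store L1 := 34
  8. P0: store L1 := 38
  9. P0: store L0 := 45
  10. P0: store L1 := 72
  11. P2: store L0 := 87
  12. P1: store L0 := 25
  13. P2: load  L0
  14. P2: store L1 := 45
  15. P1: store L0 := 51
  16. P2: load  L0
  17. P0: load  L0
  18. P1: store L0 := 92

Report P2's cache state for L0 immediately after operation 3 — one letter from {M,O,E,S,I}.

1. P0: load  L0  bus=[BusRd]  L0: P0=E P1=I P2=I  mem[L0]=30
2. P1: store L0 := 30  bus=[BusRdX]  L0: P0=I P1=M P2=I  mem[L0]=30
3. P2: load  L0  bus=[BusRd]  L0: P0=I P1=O P2=S  mem[L0]=30
4. P1: load  L0  bus=[-]  L0: P0=I P1=O P2=S  mem[L0]=30
5. P0: load  L0  bus=[BusRd]  L0: P0=S P1=O P2=S  mem[L0]=30
6. P1: load  L0  bus=[-]  L0: P0=S P1=O P2=S  mem[L0]=30
7. P1: store L1 := 34  bus=[BusRdX]  L1: P0=I P1=M P2=I  mem[L1]=20
8. P0: store L1 := 38  bus=[BusRdX,Flush]  L1: P0=M P1=I P2=I  mem[L1]=34
9. P0: store L0 := 45  bus=[BusUpgr,Flush]  L0: P0=M P1=I P2=I  mem[L0]=30
10. P0: store L1 := 72  bus=[-]  L1: P0=M P1=I P2=I  mem[L1]=34
11. P2: store L0 := 87  bus=[BusRdX,Flush]  L0: P0=I P1=I P2=M  mem[L0]=45
12. P1: store L0 := 25  bus=[BusRdX,Flush]  L0: P0=I P1=M P2=I  mem[L0]=87
13. P2: load  L0  bus=[BusRd]  L0: P0=I P1=O P2=S  mem[L0]=87
14. P2: store L1 := 45  bus=[BusRdX,Flush]  L1: P0=I P1=I P2=M  mem[L1]=72
15. P1: store L0 := 51  bus=[BusUpgr]  L0: P0=I P1=M P2=I  mem[L0]=87
16. P2: load  L0  bus=[BusRd]  L0: P0=I P1=O P2=S  mem[L0]=87
17. P0: load  L0  bus=[BusRd]  L0: P0=S P1=O P2=S  mem[L0]=87
18. P1: store L0 := 92  bus=[BusUpgr]  L0: P0=I P1=M P2=I  mem[L0]=87

state = S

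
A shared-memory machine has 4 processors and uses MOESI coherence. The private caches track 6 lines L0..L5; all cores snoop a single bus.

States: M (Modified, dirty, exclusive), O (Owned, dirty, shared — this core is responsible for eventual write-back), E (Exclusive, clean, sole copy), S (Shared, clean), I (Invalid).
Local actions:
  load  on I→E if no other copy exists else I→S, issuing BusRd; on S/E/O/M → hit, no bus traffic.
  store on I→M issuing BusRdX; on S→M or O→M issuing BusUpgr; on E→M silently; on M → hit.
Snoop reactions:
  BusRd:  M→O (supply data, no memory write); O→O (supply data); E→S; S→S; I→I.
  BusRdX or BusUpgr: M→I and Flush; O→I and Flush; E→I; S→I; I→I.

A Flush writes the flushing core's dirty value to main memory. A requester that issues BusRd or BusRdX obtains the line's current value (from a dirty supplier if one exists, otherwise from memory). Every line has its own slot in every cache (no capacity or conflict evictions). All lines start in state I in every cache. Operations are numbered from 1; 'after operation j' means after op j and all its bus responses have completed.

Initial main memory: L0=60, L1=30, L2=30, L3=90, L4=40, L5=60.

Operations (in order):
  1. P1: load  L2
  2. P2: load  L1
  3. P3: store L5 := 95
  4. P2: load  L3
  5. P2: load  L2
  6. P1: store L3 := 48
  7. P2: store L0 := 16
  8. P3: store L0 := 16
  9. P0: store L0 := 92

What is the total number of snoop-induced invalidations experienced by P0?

1. P1: load  L2  bus=[BusRd]  L2: P0=I P1=E P2=I P3=I  mem[L2]=30
2. P2: load  L1  bus=[BusRd]  L1: P0=I P1=I P2=E P3=I  mem[L1]=30
3. P3: store L5 := 95  bus=[BusRdX]  L5: P0=I P1=I P2=I P3=M  mem[L5]=60
4. P2: load  L3  bus=[BusRd]  L3: P0=I P1=I P2=E P3=I  mem[L3]=90
5. P2: load  L2  bus=[BusRd]  L2: P0=I P1=S P2=S P3=I  mem[L2]=30
6. P1: store L3 := 48  bus=[BusRdX]  L3: P0=I P1=M P2=I P3=I  mem[L3]=90
7. P2: store L0 := 16  bus=[BusRdX]  L0: P0=I P1=I P2=M P3=I  mem[L0]=60
8. P3: store L0 := 16  bus=[BusRdX,Flush]  L0: P0=I P1=I P2=I P3=M  mem[L0]=16
9. P0: store L0 := 92  bus=[BusRdX,Flush]  L0: P0=M P1=I P2=I P3=I  mem[L0]=16

invalidations = 0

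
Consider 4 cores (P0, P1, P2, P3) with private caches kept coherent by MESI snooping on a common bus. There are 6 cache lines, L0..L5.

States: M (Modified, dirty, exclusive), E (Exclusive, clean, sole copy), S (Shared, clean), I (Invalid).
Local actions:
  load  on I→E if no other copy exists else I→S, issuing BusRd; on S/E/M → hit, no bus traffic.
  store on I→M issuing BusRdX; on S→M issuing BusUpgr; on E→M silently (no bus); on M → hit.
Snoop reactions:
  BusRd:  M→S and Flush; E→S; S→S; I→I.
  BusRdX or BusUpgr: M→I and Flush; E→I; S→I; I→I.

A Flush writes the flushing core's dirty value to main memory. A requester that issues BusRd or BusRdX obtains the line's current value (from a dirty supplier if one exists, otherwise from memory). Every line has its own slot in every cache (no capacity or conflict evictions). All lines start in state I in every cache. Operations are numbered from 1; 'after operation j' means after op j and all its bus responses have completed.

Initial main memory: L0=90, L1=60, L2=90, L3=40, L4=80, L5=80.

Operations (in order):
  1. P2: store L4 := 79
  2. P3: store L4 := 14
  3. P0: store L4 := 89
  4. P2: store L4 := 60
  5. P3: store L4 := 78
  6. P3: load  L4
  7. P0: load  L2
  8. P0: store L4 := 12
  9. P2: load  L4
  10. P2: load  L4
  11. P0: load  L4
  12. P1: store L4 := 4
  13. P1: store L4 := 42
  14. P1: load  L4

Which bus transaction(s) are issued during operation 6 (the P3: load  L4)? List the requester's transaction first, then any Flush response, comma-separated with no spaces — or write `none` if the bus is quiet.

[1] P2: store L4 := 79 | P0:I, P1:I, P2:M(79), P3:I | bus: BusRdX
[2] P3: store L4 := 14 | P0:I, P1:I, P2:I, P3:M(14) | bus: BusRdX,Flush
[3] P0: store L4 := 89 | P0:M(89), P1:I, P2:I, P3:I | bus: BusRdX,Flush
[4] P2: store L4 := 60 | P0:I, P1:I, P2:M(60), P3:I | bus: BusRdX,Flush
[5] P3: store L4 := 78 | P0:I, P1:I, P2:I, P3:M(78) | bus: BusRdX,Flush
[6] P3: load  L4 | P0:I, P1:I, P2:I, P3:M(78) | bus: none
[7] P0: load  L2 | P0:E(90), P1:I, P2:I, P3:I | bus: BusRd
[8] P0: store L4 := 12 | P0:M(12), P1:I, P2:I, P3:I | bus: BusRdX,Flush
[9] P2: load  L4 | P0:S(12), P1:I, P2:S(12), P3:I | bus: BusRd,Flush
[10] P2: load  L4 | P0:S(12), P1:I, P2:S(12), P3:I | bus: none
[11] P0: load  L4 | P0:S(12), P1:I, P2:S(12), P3:I | bus: none
[12] P1: store L4 := 4 | P0:I, P1:M(4), P2:I, P3:I | bus: BusRdX
[13] P1: store L4 := 42 | P0:I, P1:M(42), P2:I, P3:I | bus: none
[14] P1: load  L4 | P0:I, P1:M(42), P2:I, P3:I | bus: none

bus = none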